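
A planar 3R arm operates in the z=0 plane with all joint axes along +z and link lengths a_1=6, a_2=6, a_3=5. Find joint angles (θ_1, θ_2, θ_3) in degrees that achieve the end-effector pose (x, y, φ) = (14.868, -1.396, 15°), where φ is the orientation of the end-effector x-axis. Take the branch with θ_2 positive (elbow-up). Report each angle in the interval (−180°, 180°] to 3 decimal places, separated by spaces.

wrist centre = target − a_3·(cos φ, sin φ) = (10.0384, -2.6901)
cos θ_2 = (108.0055−6²−6²)/(2·6·6) = 0.5001; θ_2 = 59.9949° (elbow-up)
β = atan2(-2.6901,10.0384) = -15.0017°; ψ = atan2(5.1959,9.0005) = 29.9975°
θ_1 = β − ψ = -44.9992°
θ_3 = φ − θ_1 − θ_2 = 0.0042° (wrapped to (-180°,180°])

-44.999 59.995 0.004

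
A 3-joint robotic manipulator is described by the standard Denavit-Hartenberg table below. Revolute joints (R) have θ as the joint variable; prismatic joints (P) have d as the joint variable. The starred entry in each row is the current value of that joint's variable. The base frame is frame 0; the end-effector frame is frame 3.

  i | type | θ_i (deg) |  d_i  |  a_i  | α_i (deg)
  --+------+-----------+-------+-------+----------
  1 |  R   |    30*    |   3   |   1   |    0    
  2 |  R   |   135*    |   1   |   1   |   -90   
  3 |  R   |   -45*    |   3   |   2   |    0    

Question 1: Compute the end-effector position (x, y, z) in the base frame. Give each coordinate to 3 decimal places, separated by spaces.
after link 1: o_1 = (0.8660, 0.5000, 3.0000)
after link 2: o_2 = (-0.0999, 0.7588, 4.0000)
after link 3: o_3 = (-2.2424, -1.7729, 5.4142)

-2.242 -1.773 5.414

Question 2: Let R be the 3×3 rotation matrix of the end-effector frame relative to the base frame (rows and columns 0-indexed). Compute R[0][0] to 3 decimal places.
End-effector x-axis (col 0 of R) = (-0.6830,0.1830,0.7071)
R[0][0] = -0.6830

-0.683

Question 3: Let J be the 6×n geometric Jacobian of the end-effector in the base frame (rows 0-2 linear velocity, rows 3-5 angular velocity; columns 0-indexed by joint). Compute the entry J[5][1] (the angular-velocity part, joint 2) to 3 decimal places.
axis z_1 = (0.0000,0.0000,1.0000); lever o_n−o_1 = (-3.1084,-2.2729,2.4142)
cross product → J_v[:, 1] = (2.2729,-3.1084,0.0000)
J_ω[:, 1] = z_1
entry J[5][1] = 1.0000

1.000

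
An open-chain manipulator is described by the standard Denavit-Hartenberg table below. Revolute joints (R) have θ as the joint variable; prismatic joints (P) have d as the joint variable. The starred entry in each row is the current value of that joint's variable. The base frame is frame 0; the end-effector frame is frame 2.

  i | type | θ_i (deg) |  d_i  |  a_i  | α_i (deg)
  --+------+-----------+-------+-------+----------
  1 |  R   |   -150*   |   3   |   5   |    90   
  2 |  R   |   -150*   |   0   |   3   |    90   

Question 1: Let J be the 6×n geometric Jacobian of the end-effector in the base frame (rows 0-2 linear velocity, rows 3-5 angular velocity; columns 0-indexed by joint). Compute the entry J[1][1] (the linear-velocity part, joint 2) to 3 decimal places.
-0.750

axis z_1 = (-0.5000,0.8660,0.0000); lever o_n−o_1 = (2.2500,1.2990,-1.5000)
cross product → J_v[:, 1] = (-1.2990,-0.7500,-2.5981)
J_ω[:, 1] = z_1
entry J[1][1] = -0.7500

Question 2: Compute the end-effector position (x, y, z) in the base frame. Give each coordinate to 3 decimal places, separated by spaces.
-2.080 -1.201 1.500

after link 1: o_1 = (-4.3301, -2.5000, 3.0000)
after link 2: o_2 = (-2.0801, -1.2010, 1.5000)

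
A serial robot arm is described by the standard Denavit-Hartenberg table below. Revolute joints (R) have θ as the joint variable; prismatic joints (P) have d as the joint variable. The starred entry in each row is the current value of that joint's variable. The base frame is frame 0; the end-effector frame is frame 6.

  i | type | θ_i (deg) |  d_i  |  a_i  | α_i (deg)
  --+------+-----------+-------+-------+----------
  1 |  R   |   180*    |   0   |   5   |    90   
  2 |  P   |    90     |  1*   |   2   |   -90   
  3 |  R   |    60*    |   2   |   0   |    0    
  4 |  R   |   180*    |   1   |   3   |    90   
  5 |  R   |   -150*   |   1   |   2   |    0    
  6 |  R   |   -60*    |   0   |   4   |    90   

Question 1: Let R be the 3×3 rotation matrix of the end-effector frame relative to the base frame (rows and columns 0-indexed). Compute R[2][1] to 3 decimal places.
End-effector y-axis (col 1 of R) = (0.0000,-0.5000,-0.8660)
R[2][1] = -0.8660

-0.866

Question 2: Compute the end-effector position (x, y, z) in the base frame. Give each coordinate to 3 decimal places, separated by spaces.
-1.000 -1.402 2.232

after link 1: o_1 = (-5.0000, 0.0000, 0.0000)
after link 2: o_2 = (-5.0000, 1.0000, 2.0000)
after link 3: o_3 = (-3.0000, 1.0000, 2.0000)
after link 4: o_4 = (-2.0000, 3.5981, 0.5000)
after link 5: o_5 = (-3.0000, 1.5981, 0.5000)
after link 6: o_6 = (-1.0000, -1.4019, 2.2321)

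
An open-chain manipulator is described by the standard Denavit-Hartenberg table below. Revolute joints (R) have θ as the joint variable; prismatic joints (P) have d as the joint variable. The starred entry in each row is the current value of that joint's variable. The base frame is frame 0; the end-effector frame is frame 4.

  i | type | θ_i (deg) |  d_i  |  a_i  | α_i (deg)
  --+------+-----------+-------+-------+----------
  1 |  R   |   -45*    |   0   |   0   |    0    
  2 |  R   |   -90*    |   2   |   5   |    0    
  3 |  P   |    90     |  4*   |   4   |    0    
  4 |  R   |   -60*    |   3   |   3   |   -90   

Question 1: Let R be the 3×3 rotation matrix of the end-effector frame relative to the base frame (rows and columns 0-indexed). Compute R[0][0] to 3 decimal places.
End-effector x-axis (col 0 of R) = (-0.2588,-0.9659,0.0000)
R[0][0] = -0.2588

-0.259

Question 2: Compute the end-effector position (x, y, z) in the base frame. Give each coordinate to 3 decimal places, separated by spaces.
-1.484 -9.262 9.000

after link 1: o_1 = (0.0000, 0.0000, 0.0000)
after link 2: o_2 = (-3.5355, -3.5355, 2.0000)
after link 3: o_3 = (-0.7071, -6.3640, 6.0000)
after link 4: o_4 = (-1.4836, -9.2617, 9.0000)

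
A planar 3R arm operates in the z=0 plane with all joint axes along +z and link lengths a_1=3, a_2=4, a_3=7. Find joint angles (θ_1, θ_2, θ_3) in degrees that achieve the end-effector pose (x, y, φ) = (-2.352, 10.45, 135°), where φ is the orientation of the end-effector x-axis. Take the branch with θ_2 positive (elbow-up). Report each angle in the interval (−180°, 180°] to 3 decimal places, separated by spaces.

wrist centre = target − a_3·(cos φ, sin φ) = (2.5977, 5.5003)
cos θ_2 = (37.0011−3²−4²)/(2·3·4) = 0.5000; θ_2 = 59.9971° (elbow-up)
β = atan2(5.5003,2.5977) = 64.7188°; ψ = atan2(3.4640,5.0002) = 34.7133°
θ_1 = β − ψ = 30.0056°
θ_3 = φ − θ_1 − θ_2 = 44.9974° (wrapped to (-180°,180°])

30.006 59.997 44.997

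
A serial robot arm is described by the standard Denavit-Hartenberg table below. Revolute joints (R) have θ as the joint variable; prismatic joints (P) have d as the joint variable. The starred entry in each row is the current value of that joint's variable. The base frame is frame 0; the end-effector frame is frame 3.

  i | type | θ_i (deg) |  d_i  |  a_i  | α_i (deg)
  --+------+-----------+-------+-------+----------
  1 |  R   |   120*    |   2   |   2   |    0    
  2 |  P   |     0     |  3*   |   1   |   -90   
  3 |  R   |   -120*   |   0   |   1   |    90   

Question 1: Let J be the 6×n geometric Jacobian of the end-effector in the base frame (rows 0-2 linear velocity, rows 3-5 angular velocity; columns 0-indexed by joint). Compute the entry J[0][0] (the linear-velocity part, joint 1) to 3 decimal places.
axis z_0 = ẑ; lever o_n−o_0 = (-1.2500,2.1651,5.8660)
cross product → J_v[:, 0] = (-2.1651,-1.2500,0.0000)
J_ω[:, 0] = z_0
entry J[0][0] = -2.1651

-2.165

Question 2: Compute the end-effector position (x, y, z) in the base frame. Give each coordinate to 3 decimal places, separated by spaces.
after link 1: o_1 = (-1.0000, 1.7321, 2.0000)
after link 2: o_2 = (-1.5000, 2.5981, 5.0000)
after link 3: o_3 = (-1.2500, 2.1651, 5.8660)

-1.250 2.165 5.866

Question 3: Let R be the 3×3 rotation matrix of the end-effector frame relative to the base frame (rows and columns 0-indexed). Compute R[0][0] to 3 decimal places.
0.250

End-effector x-axis (col 0 of R) = (0.2500,-0.4330,0.8660)
R[0][0] = 0.2500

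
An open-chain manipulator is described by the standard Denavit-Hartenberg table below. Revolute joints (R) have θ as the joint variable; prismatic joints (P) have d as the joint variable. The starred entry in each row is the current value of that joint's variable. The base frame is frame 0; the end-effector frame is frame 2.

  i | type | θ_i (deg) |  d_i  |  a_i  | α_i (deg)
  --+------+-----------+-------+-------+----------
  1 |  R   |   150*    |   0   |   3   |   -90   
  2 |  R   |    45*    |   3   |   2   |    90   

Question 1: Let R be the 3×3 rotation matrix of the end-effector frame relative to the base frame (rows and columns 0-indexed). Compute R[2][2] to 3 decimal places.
0.707

End-effector z-axis (col 2 of R) = (-0.6124,0.3536,0.7071)
R[2][2] = 0.7071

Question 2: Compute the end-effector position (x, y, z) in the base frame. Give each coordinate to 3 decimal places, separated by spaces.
after link 1: o_1 = (-2.5981, 1.5000, 0.0000)
after link 2: o_2 = (-5.3228, -0.3910, -1.4142)

-5.323 -0.391 -1.414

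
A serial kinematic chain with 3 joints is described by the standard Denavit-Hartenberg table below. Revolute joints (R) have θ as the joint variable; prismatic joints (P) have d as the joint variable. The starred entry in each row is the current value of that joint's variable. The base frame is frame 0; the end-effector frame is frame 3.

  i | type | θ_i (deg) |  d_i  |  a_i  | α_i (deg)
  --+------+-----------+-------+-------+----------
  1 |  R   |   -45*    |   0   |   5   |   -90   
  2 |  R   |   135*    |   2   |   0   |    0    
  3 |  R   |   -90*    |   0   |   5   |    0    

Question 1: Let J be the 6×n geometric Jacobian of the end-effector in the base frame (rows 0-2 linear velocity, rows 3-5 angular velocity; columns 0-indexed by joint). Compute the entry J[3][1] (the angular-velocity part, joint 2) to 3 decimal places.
axis z_1 = (0.7071,0.7071,0.0000); lever o_n−o_1 = (3.9142,-1.0858,-3.5355)
cross product → J_v[:, 1] = (-2.5000,2.5000,-3.5355)
J_ω[:, 1] = z_1
entry J[3][1] = 0.7071

0.707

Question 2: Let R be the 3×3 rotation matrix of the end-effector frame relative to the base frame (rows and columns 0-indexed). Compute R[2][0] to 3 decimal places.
-0.707

End-effector x-axis (col 0 of R) = (0.5000,-0.5000,-0.7071)
R[2][0] = -0.7071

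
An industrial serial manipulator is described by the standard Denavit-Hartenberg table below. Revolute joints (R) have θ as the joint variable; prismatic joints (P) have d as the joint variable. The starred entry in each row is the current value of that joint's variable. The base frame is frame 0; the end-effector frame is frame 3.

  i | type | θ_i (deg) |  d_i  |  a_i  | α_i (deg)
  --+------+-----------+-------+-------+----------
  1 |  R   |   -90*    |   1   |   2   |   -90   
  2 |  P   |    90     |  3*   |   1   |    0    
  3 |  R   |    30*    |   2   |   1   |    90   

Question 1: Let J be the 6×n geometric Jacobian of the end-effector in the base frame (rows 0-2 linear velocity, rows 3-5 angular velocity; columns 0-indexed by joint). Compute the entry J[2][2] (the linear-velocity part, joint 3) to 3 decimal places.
0.500

axis z_2 = (1.0000,0.0000,0.0000); lever o_n−o_2 = (2.0000,0.5000,-0.8660)
cross product → J_v[:, 2] = (-0.0000,0.8660,0.5000)
J_ω[:, 2] = z_2
entry J[2][2] = 0.5000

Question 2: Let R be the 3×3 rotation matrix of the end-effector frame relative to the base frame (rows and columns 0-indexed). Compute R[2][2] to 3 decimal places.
-0.500

End-effector z-axis (col 2 of R) = (0.0000,-0.8660,-0.5000)
R[2][2] = -0.5000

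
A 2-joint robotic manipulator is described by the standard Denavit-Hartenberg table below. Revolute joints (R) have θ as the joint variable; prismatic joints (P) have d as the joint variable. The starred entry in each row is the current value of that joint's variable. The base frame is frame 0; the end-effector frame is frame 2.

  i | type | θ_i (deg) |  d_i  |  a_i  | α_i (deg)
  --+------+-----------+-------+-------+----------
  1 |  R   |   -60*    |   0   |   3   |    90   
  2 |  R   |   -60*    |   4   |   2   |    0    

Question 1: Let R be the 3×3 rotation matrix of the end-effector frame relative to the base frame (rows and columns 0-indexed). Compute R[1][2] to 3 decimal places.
End-effector z-axis (col 2 of R) = (-0.8660,-0.5000,0.0000)
R[1][2] = -0.5000

-0.500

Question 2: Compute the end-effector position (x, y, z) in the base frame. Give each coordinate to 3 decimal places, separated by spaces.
-1.464 -5.464 -1.732

after link 1: o_1 = (1.5000, -2.5981, 0.0000)
after link 2: o_2 = (-1.4641, -5.4641, -1.7321)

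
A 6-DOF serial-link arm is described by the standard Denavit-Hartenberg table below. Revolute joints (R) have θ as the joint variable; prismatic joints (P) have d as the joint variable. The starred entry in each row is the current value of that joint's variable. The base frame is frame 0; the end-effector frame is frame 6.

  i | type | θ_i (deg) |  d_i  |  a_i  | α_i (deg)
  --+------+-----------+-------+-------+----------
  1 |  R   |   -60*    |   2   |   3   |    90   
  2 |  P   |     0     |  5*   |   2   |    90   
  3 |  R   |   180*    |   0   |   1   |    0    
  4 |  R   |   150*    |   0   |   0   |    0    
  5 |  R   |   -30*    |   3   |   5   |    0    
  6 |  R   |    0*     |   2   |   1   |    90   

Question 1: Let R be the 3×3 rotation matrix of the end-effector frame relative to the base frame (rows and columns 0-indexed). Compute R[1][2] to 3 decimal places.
End-effector z-axis (col 2 of R) = (-0.0000,1.0000,-0.0000)
R[1][2] = 1.0000

1.000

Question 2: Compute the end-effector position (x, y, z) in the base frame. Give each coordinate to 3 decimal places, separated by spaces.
3.670 -5.964 -3.000

after link 1: o_1 = (1.5000, -2.5981, 2.0000)
after link 2: o_2 = (-1.8301, -6.8301, 2.0000)
after link 3: o_3 = (-2.3301, -5.9641, 2.0000)
after link 4: o_4 = (-2.3301, -5.9641, 2.0000)
after link 5: o_5 = (2.6699, -5.9641, -1.0000)
after link 6: o_6 = (3.6699, -5.9641, -3.0000)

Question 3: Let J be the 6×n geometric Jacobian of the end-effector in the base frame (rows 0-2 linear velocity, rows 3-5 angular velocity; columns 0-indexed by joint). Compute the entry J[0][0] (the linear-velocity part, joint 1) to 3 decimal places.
axis z_0 = ẑ; lever o_n−o_0 = (3.6699,-5.9641,-3.0000)
cross product → J_v[:, 0] = (5.9641,3.6699,-0.0000)
J_ω[:, 0] = z_0
entry J[0][0] = 5.9641

5.964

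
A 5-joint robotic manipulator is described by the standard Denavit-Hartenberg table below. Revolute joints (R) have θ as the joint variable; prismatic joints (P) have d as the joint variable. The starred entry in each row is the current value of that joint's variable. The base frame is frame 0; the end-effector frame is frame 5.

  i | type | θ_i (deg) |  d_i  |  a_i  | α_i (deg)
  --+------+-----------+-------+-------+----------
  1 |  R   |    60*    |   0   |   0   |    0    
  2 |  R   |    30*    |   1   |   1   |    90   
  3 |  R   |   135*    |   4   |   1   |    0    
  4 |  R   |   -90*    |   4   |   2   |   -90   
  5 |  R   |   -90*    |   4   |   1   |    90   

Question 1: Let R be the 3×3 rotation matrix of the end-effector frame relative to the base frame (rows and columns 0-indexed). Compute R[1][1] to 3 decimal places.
-0.707

End-effector y-axis (col 1 of R) = (-0.0000,-0.7071,0.7071)
R[1][1] = -0.7071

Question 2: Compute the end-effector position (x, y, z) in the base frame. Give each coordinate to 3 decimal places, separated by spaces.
after link 1: o_1 = (0.0000, 0.0000, 0.0000)
after link 2: o_2 = (0.0000, 1.0000, 1.0000)
after link 3: o_3 = (4.0000, 0.2929, 1.7071)
after link 4: o_4 = (8.0000, 1.7071, 3.1213)
after link 5: o_5 = (9.0000, -1.1213, 5.9497)

9.000 -1.121 5.950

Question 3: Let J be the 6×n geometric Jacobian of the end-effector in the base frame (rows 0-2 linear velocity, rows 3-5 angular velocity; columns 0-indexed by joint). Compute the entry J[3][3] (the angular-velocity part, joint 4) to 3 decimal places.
axis z_3 = (1.0000,-0.0000,0.0000); lever o_n−o_3 = (5.0000,-1.4142,4.2426)
cross product → J_v[:, 3] = (-0.0000,-4.2426,-1.4142)
J_ω[:, 3] = z_3
entry J[3][3] = 1.0000

1.000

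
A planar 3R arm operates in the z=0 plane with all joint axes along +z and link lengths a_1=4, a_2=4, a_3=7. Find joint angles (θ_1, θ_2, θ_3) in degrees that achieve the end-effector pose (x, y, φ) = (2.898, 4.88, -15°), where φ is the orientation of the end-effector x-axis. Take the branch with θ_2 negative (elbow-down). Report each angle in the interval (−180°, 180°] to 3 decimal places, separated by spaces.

wrist centre = target − a_3·(cos φ, sin φ) = (-3.8635, 6.6917)
cos θ_2 = (59.7058−4²−4²)/(2·4·4) = 0.8658; θ_2 = -30.0252° (elbow-down)
β = atan2(6.6917,-3.8635) = 120.0000°; ψ = atan2(-2.0015,7.4632) = -15.0126°
θ_1 = β − ψ = 135.0126°
θ_3 = φ − θ_1 − θ_2 = -119.9875° (wrapped to (-180°,180°])

135.013 -30.025 -119.987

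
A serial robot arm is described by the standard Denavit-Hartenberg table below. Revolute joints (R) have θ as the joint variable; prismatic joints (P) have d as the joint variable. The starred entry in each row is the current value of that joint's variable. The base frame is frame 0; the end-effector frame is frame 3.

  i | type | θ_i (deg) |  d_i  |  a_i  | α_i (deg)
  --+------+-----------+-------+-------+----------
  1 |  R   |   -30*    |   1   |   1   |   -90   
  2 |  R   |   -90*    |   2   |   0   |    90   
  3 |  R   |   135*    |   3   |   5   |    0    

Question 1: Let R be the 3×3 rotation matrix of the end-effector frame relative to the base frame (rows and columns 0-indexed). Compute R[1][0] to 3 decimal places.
0.612

End-effector x-axis (col 0 of R) = (0.3536,0.6124,-0.7071)
R[1][0] = 0.6124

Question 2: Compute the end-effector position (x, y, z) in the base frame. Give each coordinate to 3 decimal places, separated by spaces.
1.036 5.794 -2.536

after link 1: o_1 = (0.8660, -0.5000, 1.0000)
after link 2: o_2 = (1.8660, 1.2321, 1.0000)
after link 3: o_3 = (1.0357, 5.7939, -2.5355)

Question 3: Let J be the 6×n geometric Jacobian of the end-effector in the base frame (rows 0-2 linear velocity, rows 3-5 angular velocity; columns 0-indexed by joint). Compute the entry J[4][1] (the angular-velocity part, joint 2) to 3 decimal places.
0.866

axis z_1 = (0.5000,0.8660,0.0000); lever o_n−o_1 = (0.1697,6.2939,-3.5355)
cross product → J_v[:, 1] = (-3.0619,1.7678,3.0000)
J_ω[:, 1] = z_1
entry J[4][1] = 0.8660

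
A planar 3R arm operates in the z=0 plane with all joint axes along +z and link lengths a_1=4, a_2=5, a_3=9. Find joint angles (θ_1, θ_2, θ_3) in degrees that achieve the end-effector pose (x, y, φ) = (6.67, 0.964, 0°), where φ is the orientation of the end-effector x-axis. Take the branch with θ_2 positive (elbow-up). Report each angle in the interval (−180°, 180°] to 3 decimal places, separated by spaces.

59.998 150.002 149.999

wrist centre = target − a_3·(cos φ, sin φ) = (-2.3300, 0.9640)
cos θ_2 = (6.3582−4²−5²)/(2·4·5) = -0.8660; θ_2 = 150.0023° (elbow-up)
β = atan2(0.9640,-2.3300) = 157.5235°; ψ = atan2(2.4998,-0.3302) = 97.5252°
θ_1 = β − ψ = 59.9983°
θ_3 = φ − θ_1 − θ_2 = 149.9994° (wrapped to (-180°,180°])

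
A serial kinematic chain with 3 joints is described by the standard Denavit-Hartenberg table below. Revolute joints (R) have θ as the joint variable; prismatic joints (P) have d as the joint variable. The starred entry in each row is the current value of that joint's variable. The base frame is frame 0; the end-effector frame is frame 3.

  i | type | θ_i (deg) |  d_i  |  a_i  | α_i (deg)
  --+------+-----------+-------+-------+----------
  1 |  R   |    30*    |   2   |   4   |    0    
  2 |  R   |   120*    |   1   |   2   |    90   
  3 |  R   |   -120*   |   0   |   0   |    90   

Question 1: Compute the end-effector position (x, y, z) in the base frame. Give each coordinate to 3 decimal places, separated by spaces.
after link 1: o_1 = (3.4641, 2.0000, 2.0000)
after link 2: o_2 = (1.7321, 3.0000, 3.0000)
after link 3: o_3 = (1.7321, 3.0000, 3.0000)

1.732 3.000 3.000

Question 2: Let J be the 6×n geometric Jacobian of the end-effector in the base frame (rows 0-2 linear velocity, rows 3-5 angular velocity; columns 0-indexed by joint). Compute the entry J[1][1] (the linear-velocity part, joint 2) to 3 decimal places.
-1.732

axis z_1 = (0.0000,0.0000,1.0000); lever o_n−o_1 = (-1.7321,1.0000,1.0000)
cross product → J_v[:, 1] = (-1.0000,-1.7321,0.0000)
J_ω[:, 1] = z_1
entry J[1][1] = -1.7321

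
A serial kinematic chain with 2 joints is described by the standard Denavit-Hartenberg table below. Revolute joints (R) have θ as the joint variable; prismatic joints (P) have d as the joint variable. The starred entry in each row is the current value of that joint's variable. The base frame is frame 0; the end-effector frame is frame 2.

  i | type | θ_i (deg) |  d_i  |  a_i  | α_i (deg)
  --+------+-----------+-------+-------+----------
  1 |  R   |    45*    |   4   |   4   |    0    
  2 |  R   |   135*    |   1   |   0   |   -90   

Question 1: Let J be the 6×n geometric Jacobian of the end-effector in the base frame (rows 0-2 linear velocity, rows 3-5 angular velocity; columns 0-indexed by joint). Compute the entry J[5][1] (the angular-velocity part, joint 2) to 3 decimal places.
1.000

axis z_1 = (0.0000,0.0000,1.0000); lever o_n−o_1 = (0.0000,0.0000,1.0000)
cross product → J_v[:, 1] = (0.0000,0.0000,0.0000)
J_ω[:, 1] = z_1
entry J[5][1] = 1.0000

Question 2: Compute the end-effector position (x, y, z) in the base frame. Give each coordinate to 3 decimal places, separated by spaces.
2.828 2.828 5.000

after link 1: o_1 = (2.8284, 2.8284, 4.0000)
after link 2: o_2 = (2.8284, 2.8284, 5.0000)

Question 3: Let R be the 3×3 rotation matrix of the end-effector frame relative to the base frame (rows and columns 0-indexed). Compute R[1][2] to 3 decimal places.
End-effector z-axis (col 2 of R) = (-0.0000,-1.0000,0.0000)
R[1][2] = -1.0000

-1.000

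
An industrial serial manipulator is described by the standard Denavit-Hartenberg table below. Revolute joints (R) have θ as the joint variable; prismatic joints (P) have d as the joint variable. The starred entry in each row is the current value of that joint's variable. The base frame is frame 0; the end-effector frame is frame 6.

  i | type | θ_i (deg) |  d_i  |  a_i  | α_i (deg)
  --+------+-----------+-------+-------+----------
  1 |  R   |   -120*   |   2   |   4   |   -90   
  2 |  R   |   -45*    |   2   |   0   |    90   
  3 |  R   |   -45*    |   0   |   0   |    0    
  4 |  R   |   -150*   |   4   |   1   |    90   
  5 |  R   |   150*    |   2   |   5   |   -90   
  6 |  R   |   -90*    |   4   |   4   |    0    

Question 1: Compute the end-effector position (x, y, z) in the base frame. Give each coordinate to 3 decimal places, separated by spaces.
after link 1: o_1 = (-2.0000, -3.4641, 2.0000)
after link 2: o_2 = (-0.2679, -4.4641, 2.0000)
after link 3: o_3 = (-0.2679, -4.4641, 2.0000)
after link 4: o_4 = (1.7119, -1.5525, 4.1454)
after link 5: o_5 = (1.6365, -3.3054, 9.2367)
after link 6: o_6 = (2.2605, -8.9168, 8.8853)

2.260 -8.917 8.885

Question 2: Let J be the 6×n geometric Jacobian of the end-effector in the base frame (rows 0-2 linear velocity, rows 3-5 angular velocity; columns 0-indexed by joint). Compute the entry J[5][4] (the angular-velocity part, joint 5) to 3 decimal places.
axis z_4 = (0.7450,-0.6415,0.1830); lever o_n−o_4 = (0.5486,-7.3643,4.7399)
cross product → J_v[:, 4] = (-1.6927,-3.4309,-5.1346)
J_ω[:, 4] = z_4
entry J[5][4] = 0.1830

0.183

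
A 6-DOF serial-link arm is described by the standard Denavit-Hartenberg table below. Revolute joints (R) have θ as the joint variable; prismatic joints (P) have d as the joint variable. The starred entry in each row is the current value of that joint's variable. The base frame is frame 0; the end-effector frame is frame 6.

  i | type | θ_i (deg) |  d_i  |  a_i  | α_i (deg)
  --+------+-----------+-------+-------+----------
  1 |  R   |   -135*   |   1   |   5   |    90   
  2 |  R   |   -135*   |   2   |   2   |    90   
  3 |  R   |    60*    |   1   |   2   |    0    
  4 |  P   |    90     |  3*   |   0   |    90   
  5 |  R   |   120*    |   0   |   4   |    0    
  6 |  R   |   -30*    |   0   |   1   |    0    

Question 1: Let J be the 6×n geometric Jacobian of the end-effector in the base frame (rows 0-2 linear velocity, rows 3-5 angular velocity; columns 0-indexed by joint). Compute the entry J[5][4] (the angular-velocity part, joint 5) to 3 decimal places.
axis z_4 = (-0.3624,0.8624,-0.3536); lever o_n−o_4 = (3.8052,2.3910,1.9319)
cross product → J_v[:, 4] = (2.5113,-0.6453,-4.1479)
J_ω[:, 4] = z_4
entry J[5][4] = -0.3536

-0.354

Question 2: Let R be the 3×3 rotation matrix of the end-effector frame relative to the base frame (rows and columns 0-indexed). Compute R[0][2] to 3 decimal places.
-0.362

End-effector z-axis (col 2 of R) = (-0.3624,0.8624,-0.3536)
R[0][2] = -0.3624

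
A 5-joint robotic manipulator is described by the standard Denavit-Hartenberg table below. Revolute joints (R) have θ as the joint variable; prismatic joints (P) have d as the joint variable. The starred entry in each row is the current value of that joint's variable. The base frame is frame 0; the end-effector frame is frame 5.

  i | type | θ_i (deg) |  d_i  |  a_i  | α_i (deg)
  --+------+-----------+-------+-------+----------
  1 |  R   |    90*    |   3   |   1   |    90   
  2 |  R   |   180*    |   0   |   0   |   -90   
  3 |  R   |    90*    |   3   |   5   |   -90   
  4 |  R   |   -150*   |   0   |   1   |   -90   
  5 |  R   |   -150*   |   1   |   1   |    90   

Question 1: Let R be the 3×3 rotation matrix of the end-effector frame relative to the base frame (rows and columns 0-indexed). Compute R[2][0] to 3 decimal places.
0.433

End-effector x-axis (col 0 of R) = (-0.7500,0.5000,0.4330)
R[2][0] = 0.4330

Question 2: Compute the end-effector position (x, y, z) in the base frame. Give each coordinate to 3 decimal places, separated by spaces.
after link 1: o_1 = (0.0000, 1.0000, 3.0000)
after link 2: o_2 = (0.0000, 1.0000, 3.0000)
after link 3: o_3 = (-5.0000, 1.0000, -0.0000)
after link 4: o_4 = (-4.1340, 1.0000, -0.5000)
after link 5: o_5 = (-5.3840, 1.5000, -0.9330)

-5.384 1.500 -0.933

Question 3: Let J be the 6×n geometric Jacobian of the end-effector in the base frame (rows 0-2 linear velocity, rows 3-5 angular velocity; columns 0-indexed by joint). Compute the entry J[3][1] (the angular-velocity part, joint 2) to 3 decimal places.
axis z_1 = (1.0000,-0.0000,0.0000); lever o_n−o_1 = (-5.3840,0.5000,-3.9330)
cross product → J_v[:, 1] = (0.0000,3.9330,0.5000)
J_ω[:, 1] = z_1
entry J[3][1] = 1.0000

1.000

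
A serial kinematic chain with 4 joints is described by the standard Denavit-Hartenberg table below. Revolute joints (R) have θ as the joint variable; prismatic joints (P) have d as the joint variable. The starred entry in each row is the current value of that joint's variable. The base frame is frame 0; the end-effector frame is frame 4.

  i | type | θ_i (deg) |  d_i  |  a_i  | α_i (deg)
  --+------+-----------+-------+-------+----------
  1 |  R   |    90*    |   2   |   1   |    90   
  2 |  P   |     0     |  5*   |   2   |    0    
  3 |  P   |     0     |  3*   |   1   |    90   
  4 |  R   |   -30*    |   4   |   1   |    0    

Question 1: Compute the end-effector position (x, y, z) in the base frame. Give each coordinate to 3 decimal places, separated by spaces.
7.500 4.866 -2.000

after link 1: o_1 = (0.0000, 1.0000, 2.0000)
after link 2: o_2 = (5.0000, 3.0000, 2.0000)
after link 3: o_3 = (8.0000, 4.0000, 2.0000)
after link 4: o_4 = (7.5000, 4.8660, -2.0000)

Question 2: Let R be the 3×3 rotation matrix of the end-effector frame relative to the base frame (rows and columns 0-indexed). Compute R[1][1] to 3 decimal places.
0.500

End-effector y-axis (col 1 of R) = (0.8660,0.5000,0.0000)
R[1][1] = 0.5000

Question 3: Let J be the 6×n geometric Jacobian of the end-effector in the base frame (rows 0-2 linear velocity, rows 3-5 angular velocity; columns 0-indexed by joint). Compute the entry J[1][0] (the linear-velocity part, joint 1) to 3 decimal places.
7.500

axis z_0 = ẑ; lever o_n−o_0 = (7.5000,4.8660,-2.0000)
cross product → J_v[:, 0] = (-4.8660,7.5000,0.0000)
J_ω[:, 0] = z_0
entry J[1][0] = 7.5000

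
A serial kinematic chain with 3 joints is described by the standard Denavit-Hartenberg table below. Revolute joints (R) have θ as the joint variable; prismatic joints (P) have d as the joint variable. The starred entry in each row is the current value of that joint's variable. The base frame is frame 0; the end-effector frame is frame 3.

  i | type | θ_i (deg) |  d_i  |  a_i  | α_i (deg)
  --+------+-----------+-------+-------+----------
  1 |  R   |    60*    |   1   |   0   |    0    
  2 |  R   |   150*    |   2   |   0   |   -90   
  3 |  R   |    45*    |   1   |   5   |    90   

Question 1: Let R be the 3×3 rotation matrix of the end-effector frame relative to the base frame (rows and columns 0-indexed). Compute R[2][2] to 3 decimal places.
0.707

End-effector z-axis (col 2 of R) = (-0.6124,-0.3536,0.7071)
R[2][2] = 0.7071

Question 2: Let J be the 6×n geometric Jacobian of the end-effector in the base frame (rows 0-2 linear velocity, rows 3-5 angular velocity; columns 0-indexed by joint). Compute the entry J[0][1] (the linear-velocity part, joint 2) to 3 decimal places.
axis z_1 = (0.0000,0.0000,1.0000); lever o_n−o_1 = (-2.5619,-2.6338,-1.5355)
cross product → J_v[:, 1] = (2.6338,-2.5619,0.0000)
J_ω[:, 1] = z_1
entry J[0][1] = 2.6338

2.634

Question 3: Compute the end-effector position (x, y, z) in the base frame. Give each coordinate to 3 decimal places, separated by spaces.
after link 1: o_1 = (0.0000, 0.0000, 1.0000)
after link 2: o_2 = (0.0000, 0.0000, 3.0000)
after link 3: o_3 = (-2.5619, -2.6338, -0.5355)

-2.562 -2.634 -0.536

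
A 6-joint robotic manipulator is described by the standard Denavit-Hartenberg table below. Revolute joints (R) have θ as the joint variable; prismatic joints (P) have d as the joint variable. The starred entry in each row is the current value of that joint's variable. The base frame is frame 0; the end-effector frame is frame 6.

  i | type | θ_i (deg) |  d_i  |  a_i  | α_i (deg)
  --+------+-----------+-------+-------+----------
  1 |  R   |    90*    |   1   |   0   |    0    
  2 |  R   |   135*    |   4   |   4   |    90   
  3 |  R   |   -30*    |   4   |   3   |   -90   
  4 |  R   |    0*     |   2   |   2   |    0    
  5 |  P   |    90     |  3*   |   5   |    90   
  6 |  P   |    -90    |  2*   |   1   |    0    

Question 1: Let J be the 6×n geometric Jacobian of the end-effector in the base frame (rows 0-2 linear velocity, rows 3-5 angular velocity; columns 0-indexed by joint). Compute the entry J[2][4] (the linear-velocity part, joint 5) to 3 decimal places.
prismatic axis z_4 = (-0.3536,-0.3536,0.8660)
J_v[:, 4] = z_4; J_ω[:, 4] = (0,0,0)
entry J[2][4] = 0.8660

0.866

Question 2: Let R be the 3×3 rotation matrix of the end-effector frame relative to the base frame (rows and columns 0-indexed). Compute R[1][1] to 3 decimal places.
End-effector y-axis (col 1 of R) = (0.7071,-0.7071,0.0000)
R[1][1] = -0.7071

-0.707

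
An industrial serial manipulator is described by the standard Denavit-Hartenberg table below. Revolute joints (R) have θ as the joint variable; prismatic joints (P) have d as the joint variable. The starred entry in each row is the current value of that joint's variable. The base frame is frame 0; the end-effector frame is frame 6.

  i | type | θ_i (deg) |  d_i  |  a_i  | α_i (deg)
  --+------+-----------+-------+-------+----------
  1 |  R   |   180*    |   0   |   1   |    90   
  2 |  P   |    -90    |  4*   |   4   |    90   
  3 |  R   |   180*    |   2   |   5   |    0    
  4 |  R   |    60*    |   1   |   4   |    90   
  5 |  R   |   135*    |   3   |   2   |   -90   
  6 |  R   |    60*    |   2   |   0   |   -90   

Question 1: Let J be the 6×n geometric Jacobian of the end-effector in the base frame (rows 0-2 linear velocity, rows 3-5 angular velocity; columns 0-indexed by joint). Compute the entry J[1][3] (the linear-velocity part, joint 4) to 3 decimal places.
-3.184

axis z_3 = (1.0000,-0.0000,-0.0000); lever o_n−o_3 = (1.0000,0.4854,3.1839)
cross product → J_v[:, 3] = (-0.0000,-3.1839,0.4854)
J_ω[:, 3] = z_3
entry J[1][3] = -3.1839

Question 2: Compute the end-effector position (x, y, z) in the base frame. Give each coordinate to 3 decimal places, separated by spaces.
2.000 4.485 4.184

after link 1: o_1 = (-1.0000, 0.0000, 0.0000)
after link 2: o_2 = (-1.0000, 4.0000, -4.0000)
after link 3: o_3 = (1.0000, 4.0000, 1.0000)
after link 4: o_4 = (2.0000, 0.5359, 3.0000)
after link 5: o_5 = (3.4142, 3.2606, 4.8910)
after link 6: o_6 = (2.0000, 4.4854, 4.1839)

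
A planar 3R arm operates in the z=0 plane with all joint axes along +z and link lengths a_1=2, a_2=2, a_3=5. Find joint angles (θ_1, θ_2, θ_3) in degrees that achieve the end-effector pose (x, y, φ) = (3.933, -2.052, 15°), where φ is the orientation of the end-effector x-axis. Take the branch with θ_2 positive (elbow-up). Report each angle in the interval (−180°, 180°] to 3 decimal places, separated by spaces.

-135.000 59.998 90.002

wrist centre = target − a_3·(cos φ, sin φ) = (-0.8966, -3.3461)
cos θ_2 = (12.0003−2²−2²)/(2·2·2) = 0.5000; θ_2 = 59.9975° (elbow-up)
β = atan2(-3.3461,-0.8966) = -105.0007°; ψ = atan2(1.7320,3.0001) = 29.9988°
θ_1 = β − ψ = -134.9995°
θ_3 = φ − θ_1 − θ_2 = 90.0020° (wrapped to (-180°,180°])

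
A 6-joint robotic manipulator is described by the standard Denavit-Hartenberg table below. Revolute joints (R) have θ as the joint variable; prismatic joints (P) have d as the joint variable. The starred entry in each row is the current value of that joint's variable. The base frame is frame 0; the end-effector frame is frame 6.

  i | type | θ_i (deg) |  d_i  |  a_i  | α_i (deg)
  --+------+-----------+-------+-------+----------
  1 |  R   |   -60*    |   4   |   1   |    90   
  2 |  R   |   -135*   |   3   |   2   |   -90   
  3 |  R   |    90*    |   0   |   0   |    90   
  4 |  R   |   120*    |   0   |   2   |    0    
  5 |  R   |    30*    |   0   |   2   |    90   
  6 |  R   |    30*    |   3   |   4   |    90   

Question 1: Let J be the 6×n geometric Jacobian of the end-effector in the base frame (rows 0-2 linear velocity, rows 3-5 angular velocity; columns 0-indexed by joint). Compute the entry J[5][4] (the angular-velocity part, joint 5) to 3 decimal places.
-0.707

axis z_4 = (-0.3536,0.6124,-0.7071); lever o_n−o_4 = (-1.6217,-3.6553,-5.1832)
cross product → J_v[:, 4] = (-5.7587,-0.6858,2.2854)
J_ω[:, 4] = z_4
entry J[5][4] = -0.7071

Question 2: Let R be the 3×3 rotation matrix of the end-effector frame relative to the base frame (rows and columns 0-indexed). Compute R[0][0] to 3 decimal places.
End-effector x-axis (col 0 of R) = (-0.6732,-0.3340,-0.6597)
R[0][0] = -0.6732

-0.673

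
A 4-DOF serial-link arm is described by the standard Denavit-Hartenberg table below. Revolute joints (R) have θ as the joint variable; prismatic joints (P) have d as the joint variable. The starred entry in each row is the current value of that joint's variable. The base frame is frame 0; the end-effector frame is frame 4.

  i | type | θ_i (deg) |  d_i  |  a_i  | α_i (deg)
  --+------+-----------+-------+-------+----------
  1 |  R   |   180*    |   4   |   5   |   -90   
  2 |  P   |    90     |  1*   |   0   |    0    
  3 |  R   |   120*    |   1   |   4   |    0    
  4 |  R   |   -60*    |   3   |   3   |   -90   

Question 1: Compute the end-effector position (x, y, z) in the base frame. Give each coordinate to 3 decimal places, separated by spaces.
1.062 -5.000 4.500

after link 1: o_1 = (-5.0000, 0.0000, 4.0000)
after link 2: o_2 = (-5.0000, -1.0000, 4.0000)
after link 3: o_3 = (-1.5359, -2.0000, 6.0000)
after link 4: o_4 = (1.0622, -5.0000, 4.5000)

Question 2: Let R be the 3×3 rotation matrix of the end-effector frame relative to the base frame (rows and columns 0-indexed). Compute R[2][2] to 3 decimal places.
End-effector z-axis (col 2 of R) = (0.5000,-0.0000,0.8660)
R[2][2] = 0.8660

0.866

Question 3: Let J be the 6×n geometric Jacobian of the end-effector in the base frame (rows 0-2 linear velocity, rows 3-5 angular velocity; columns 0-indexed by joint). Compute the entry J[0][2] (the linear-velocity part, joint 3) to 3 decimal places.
-0.500

axis z_2 = (-0.0000,-1.0000,0.0000); lever o_n−o_2 = (6.0622,-4.0000,0.5000)
cross product → J_v[:, 2] = (-0.5000,0.0000,6.0622)
J_ω[:, 2] = z_2
entry J[0][2] = -0.5000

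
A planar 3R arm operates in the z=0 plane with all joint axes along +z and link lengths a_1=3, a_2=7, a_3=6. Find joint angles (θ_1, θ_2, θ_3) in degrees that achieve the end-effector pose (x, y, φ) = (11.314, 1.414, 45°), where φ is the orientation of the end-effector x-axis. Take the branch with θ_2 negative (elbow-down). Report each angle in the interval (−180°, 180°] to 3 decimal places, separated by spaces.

wrist centre = target − a_3·(cos φ, sin φ) = (7.0714, -2.8286)
cos θ_2 = (58.0053−3²−7²)/(2·3·7) = 0.0001; θ_2 = -89.9927° (elbow-down)
β = atan2(-2.8286,7.0714) = -21.8021°; ψ = atan2(-7.0000,3.0009) = -66.7953°
θ_1 = β − ψ = 44.9932°
θ_3 = φ − θ_1 − θ_2 = 89.9995° (wrapped to (-180°,180°])

44.993 -89.993 90.000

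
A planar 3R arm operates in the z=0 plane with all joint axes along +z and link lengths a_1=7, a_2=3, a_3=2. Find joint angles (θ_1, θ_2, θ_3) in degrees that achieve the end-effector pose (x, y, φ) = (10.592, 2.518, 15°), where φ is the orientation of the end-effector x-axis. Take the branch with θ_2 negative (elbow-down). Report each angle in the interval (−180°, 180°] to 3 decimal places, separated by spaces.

30.003 -60.001 44.998

wrist centre = target − a_3·(cos φ, sin φ) = (8.6601, 2.0004)
cos θ_2 = (78.9996−7²−3²)/(2·7·3) = 0.5000; θ_2 = -60.0006° (elbow-down)
β = atan2(2.0004,8.6601) = 13.0063°; ψ = atan2(-2.5981,8.5000) = -16.9962°
θ_1 = β − ψ = 30.0026°
θ_3 = φ − θ_1 − θ_2 = 44.9980° (wrapped to (-180°,180°])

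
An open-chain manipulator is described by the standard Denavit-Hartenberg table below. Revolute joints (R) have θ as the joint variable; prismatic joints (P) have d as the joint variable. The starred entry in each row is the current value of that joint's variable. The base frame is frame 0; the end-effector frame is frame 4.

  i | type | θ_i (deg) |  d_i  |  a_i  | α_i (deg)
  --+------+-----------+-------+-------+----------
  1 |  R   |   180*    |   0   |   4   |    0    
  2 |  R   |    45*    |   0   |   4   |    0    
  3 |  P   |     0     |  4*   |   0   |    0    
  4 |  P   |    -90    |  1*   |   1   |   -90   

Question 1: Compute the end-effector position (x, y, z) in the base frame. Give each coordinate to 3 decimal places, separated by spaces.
-7.536 -2.121 5.000

after link 1: o_1 = (-4.0000, 0.0000, 0.0000)
after link 2: o_2 = (-6.8284, -2.8284, 0.0000)
after link 3: o_3 = (-6.8284, -2.8284, 4.0000)
after link 4: o_4 = (-7.5355, -2.1213, 5.0000)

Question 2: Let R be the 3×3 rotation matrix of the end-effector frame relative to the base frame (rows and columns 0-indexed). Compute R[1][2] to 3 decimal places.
End-effector z-axis (col 2 of R) = (-0.7071,-0.7071,0.0000)
R[1][2] = -0.7071

-0.707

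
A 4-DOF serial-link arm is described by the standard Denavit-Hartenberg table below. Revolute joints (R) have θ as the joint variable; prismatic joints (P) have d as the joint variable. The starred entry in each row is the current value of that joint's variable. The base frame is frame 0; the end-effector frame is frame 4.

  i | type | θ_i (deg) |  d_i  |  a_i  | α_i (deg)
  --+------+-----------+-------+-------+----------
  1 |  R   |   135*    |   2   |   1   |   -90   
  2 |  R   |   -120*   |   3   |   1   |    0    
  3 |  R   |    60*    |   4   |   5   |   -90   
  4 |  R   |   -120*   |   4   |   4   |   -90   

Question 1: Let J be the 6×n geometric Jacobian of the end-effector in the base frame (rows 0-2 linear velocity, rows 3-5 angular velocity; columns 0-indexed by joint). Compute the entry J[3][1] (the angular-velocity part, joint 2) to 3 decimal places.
axis z_1 = (-0.7071,-0.7071,0.0000); lever o_n−o_1 = (-10.5558,-4.2426,1.4641)
cross product → J_v[:, 1] = (-1.0353,1.0353,-4.4641)
J_ω[:, 1] = z_1
entry J[3][1] = -0.7071

-0.707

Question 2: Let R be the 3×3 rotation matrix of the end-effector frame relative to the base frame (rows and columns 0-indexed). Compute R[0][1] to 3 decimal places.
End-effector y-axis (col 1 of R) = (0.6124,-0.6124,0.5000)
R[0][1] = 0.6124

0.612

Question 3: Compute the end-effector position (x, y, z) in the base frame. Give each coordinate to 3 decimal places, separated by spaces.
after link 1: o_1 = (-0.7071, 0.7071, 2.0000)
after link 2: o_2 = (-2.4749, -1.7678, 2.8660)
after link 3: o_3 = (-7.0711, -2.8284, 7.1962)
after link 4: o_4 = (-11.2629, -3.5355, 3.4641)

-11.263 -3.536 3.464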